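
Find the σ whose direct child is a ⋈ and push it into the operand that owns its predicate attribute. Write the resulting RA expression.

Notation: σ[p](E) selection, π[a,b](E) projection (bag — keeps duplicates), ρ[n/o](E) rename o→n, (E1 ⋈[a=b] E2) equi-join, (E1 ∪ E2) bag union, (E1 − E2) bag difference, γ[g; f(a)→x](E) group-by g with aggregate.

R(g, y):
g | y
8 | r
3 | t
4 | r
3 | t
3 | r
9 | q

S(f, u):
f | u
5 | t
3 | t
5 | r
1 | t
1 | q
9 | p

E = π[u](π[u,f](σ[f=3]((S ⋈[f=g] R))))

σ filters on f, owned by the left side.
E' = π[u](π[u,f]((σ[f=3](S) ⋈[f=g] R)))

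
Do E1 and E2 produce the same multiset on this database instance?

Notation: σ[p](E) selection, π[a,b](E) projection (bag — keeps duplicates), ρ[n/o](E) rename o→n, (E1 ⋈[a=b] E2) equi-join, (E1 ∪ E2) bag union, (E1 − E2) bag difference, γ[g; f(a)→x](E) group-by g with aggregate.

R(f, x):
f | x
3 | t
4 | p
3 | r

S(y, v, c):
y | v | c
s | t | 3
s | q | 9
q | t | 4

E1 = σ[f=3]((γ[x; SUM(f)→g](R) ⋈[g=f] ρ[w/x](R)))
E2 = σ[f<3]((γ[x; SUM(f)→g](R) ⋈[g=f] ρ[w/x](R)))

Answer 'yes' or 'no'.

E1 per-node cardinality:
  R → 3
  γ[x; SUM(f)→g](R) → 3
  R → 3
  ρ[w/x](R) → 3
  (γ[x; SUM(f)→g](R) ⋈[g=f] ρ[w/x](R)) → 5
  σ[f=3]((γ[x; SUM(f)→g](R) ⋈[g=f] ρ[w/x](R))) → 4
E2 per-node cardinality:
  R → 3
  γ[x; SUM(f)→g](R) → 3
  R → 3
  ρ[w/x](R) → 3
  (γ[x; SUM(f)→g](R) ⋈[g=f] ρ[w/x](R)) → 5
  σ[f<3]((γ[x; SUM(f)→g](R) ⋈[g=f] ρ[w/x](R))) → 0

E1 result:
x | g | f | w
r | 3 | 3 | r
r | 3 | 3 | t
t | 3 | 3 | r
t | 3 | 3 | t
E2 result:
x | g | f | w
(0 rows)
Witness: ('r', 3, 3, 't') appears 1× in E1 but 0× in E2.

no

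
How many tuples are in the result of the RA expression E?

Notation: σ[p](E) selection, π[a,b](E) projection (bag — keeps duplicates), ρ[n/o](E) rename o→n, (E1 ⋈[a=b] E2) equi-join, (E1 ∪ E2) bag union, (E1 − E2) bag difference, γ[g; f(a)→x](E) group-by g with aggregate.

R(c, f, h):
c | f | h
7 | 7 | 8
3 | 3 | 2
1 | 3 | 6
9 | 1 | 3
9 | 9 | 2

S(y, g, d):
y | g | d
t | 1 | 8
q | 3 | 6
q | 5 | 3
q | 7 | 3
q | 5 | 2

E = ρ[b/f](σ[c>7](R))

Per-node cardinality:
  R → 5
  σ[c>7](R) → 2
  ρ[b/f](σ[c>7](R)) → 2

|E| = 2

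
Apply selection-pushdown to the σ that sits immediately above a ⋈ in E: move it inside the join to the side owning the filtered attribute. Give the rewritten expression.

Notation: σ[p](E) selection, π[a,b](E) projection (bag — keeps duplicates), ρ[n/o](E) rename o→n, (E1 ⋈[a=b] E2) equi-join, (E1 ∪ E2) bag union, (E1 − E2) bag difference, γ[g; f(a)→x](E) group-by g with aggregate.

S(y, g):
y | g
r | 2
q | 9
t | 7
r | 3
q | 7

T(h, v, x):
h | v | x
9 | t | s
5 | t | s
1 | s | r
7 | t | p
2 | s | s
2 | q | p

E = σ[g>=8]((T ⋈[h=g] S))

σ filters on g, owned by the right side.
E' = (T ⋈[h=g] σ[g>=8](S))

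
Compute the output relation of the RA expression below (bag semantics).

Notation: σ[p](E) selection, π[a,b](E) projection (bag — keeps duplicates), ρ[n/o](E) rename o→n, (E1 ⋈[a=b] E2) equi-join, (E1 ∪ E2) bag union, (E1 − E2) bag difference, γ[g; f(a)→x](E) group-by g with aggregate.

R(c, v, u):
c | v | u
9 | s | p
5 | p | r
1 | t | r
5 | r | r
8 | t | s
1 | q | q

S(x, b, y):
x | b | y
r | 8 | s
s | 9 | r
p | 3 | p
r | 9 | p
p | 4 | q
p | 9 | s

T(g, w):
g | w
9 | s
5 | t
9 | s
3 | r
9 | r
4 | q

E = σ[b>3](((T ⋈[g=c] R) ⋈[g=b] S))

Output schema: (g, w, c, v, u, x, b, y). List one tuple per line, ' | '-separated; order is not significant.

Row counts bottom-up:
  T → 6
  R → 6
  (T ⋈[g=c] R) → 5
  S → 6
  ((T ⋈[g=c] R) ⋈[g=b] S) → 9
  σ[b>3](((T ⋈[g=c] R) ⋈[g=b] S)) → 9

== RESULT ==
g | w | c | v | u | x | b | y
9 | r | 9 | s | p | p | 9 | s
9 | r | 9 | s | p | r | 9 | p
9 | r | 9 | s | p | s | 9 | r
9 | s | 9 | s | p | p | 9 | s
9 | s | 9 | s | p | p | 9 | s
9 | s | 9 | s | p | r | 9 | p
9 | s | 9 | s | p | r | 9 | p
9 | s | 9 | s | p | s | 9 | r
9 | s | 9 | s | p | s | 9 | r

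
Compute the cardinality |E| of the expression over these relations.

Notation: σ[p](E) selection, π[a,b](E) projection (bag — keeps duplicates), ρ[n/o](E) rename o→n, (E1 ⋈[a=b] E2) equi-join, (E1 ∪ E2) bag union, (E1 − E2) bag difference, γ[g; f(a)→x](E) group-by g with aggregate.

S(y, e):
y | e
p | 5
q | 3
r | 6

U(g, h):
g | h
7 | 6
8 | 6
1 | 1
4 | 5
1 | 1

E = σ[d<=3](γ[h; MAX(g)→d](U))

Row counts bottom-up:
  U → 5
  γ[h; MAX(g)→d](U) → 3
  σ[d<=3](γ[h; MAX(g)→d](U)) → 1

|E| = 1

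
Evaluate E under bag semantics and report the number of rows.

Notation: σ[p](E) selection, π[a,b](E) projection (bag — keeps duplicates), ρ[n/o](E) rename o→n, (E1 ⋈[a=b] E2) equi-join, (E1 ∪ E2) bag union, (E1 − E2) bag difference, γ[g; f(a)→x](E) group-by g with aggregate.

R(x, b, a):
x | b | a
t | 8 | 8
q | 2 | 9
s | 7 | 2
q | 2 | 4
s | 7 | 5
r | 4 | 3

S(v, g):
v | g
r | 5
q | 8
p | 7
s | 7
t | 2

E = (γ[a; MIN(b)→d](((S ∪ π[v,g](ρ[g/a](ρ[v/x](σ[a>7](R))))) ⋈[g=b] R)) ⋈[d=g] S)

Subexpression sizes:
  S → 5
  R → 6
  σ[a>7](R) → 2
  ρ[v/x](σ[a>7](R)) → 2
  ρ[g/a](ρ[v/x](σ[a>7](R))) → 2
  π[v,g](ρ[g/a](ρ[v/x](σ[a>7](R)))) → 2
  (S ∪ π[v,g](ρ[g/a](ρ[v/x](σ[a>7](R))))) → 7
  R → 6
  ((S ∪ π[v,g](ρ[g/a](ρ[v/x](σ[a>7](R))))) ⋈[g=b] R) → 8
  γ[a; MIN(b)→d](((S ∪ π[v,g](ρ[g/a](ρ[v/x](σ[a>7](R))))) ⋈[g=b] R)) → 5
  S → 5
  (γ[a; MIN(b)→d](((S ∪ π[v,g](ρ[g/a](ρ[v/x](σ[a>7](R))))) ⋈[g=b] R)) ⋈[d=g] S) → 7

|E| = 7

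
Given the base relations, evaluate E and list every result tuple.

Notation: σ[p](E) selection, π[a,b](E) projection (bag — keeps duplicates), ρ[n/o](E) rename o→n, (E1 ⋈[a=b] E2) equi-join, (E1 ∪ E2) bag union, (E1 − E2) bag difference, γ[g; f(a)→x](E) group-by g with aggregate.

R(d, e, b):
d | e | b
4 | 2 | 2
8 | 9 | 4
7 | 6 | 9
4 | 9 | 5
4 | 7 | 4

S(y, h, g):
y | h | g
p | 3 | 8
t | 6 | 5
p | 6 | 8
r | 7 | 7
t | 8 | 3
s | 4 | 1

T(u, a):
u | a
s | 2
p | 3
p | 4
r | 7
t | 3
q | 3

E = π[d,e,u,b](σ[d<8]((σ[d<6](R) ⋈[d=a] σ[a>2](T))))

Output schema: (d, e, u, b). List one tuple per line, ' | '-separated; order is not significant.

Row counts bottom-up:
  R → 5
  σ[d<6](R) → 3
  T → 6
  σ[a>2](T) → 5
  (σ[d<6](R) ⋈[d=a] σ[a>2](T)) → 3
  σ[d<8]((σ[d<6](R) ⋈[d=a] σ[a>2](T))) → 3
  π[d,e,u,b](σ[d<8]((σ[d<6](R) ⋈[d=a] σ[a>2](T)))) → 3

== RESULT ==
d | e | u | b
4 | 2 | p | 2
4 | 7 | p | 4
4 | 9 | p | 5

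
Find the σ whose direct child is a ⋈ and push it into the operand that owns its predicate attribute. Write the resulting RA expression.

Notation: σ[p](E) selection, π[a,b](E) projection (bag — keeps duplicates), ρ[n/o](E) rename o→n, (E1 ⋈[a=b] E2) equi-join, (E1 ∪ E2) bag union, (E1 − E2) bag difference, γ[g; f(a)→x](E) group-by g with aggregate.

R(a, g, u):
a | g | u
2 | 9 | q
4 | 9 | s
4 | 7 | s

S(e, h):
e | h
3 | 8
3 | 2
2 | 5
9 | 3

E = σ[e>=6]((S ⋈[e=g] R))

σ filters on e, owned by the left side.
E' = (σ[e>=6](S) ⋈[e=g] R)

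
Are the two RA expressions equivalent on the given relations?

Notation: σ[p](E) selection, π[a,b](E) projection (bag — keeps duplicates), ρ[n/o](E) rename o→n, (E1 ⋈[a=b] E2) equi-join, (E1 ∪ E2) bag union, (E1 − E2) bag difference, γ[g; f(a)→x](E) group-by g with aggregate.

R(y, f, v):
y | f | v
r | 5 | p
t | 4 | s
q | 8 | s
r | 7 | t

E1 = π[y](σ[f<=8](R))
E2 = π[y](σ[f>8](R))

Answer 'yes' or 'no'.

E1 per-node cardinality:
  R → 4
  σ[f<=8](R) → 4
  π[y](σ[f<=8](R)) → 4
E2 per-node cardinality:
  R → 4
  σ[f>8](R) → 0
  π[y](σ[f>8](R)) → 0

E1 result:
y
q
r
r
t
E2 result:
y
(0 rows)
Witness: ('t',) appears 1× in E1 but 0× in E2.

no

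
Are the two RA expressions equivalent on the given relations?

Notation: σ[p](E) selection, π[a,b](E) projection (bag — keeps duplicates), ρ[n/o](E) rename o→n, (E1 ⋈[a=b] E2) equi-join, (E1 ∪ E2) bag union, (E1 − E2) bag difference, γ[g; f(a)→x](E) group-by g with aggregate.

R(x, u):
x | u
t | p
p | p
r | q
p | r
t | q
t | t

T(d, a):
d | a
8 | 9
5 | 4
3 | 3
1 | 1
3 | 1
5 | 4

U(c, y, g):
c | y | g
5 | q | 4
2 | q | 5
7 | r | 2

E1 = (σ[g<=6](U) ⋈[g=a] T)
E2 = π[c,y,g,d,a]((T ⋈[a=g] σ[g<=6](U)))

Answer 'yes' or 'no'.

E1 per-node cardinality:
  U → 3
  σ[g<=6](U) → 3
  T → 6
  (σ[g<=6](U) ⋈[g=a] T) → 2
E2 per-node cardinality:
  T → 6
  U → 3
  σ[g<=6](U) → 3
  (T ⋈[a=g] σ[g<=6](U)) → 2
  π[c,y,g,d,a]((T ⋈[a=g] σ[g<=6](U))) → 2

E1 and E2 produce the same multiset:
c | y | g | d | a
5 | q | 4 | 5 | 4
5 | q | 4 | 5 | 4

yes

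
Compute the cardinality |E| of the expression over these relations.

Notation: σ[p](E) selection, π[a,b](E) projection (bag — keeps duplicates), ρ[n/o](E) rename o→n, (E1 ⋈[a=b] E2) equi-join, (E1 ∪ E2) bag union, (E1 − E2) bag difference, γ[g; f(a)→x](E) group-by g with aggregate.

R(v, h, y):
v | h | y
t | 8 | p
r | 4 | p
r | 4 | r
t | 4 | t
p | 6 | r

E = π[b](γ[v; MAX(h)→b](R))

Stepwise |·|:
  R → 5
  γ[v; MAX(h)→b](R) → 3
  π[b](γ[v; MAX(h)→b](R)) → 3

|E| = 3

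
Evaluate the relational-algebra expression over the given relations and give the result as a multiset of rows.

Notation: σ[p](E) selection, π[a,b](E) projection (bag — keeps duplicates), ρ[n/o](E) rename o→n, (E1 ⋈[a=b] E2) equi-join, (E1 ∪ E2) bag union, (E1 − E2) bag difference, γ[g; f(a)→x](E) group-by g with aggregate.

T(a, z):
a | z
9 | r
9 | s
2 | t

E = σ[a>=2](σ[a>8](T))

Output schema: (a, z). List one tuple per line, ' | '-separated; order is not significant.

Subexpression sizes:
  T → 3
  σ[a>8](T) → 2
  σ[a>=2](σ[a>8](T)) → 2

== RESULT ==
a | z
9 | r
9 | s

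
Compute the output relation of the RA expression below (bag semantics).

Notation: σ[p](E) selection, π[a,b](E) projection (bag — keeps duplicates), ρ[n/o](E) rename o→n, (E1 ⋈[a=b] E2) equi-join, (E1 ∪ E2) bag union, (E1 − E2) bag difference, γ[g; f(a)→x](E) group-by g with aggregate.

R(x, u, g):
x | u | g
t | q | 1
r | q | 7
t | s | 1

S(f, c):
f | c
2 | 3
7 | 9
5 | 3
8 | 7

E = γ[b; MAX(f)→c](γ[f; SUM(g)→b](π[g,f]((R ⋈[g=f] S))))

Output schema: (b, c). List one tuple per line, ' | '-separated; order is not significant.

Stepwise |·|:
  R → 3
  S → 4
  (R ⋈[g=f] S) → 1
  π[g,f]((R ⋈[g=f] S)) → 1
  γ[f; SUM(g)→b](π[g,f]((R ⋈[g=f] S))) → 1
  γ[b; MAX(f)→c](γ[f; SUM(g)→b](π[g,f]((R ⋈[g=f] S)))) → 1

== RESULT ==
b | c
7 | 7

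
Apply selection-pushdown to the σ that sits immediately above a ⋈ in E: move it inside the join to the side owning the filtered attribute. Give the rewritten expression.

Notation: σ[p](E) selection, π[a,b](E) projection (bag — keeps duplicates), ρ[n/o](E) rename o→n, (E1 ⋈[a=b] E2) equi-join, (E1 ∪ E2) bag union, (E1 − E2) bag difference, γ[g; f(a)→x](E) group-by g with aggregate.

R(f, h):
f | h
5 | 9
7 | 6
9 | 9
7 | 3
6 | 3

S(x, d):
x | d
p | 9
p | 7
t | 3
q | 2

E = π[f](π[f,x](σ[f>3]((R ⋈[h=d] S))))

σ filters on f, owned by the left side.
E' = π[f](π[f,x]((σ[f>3](R) ⋈[h=d] S)))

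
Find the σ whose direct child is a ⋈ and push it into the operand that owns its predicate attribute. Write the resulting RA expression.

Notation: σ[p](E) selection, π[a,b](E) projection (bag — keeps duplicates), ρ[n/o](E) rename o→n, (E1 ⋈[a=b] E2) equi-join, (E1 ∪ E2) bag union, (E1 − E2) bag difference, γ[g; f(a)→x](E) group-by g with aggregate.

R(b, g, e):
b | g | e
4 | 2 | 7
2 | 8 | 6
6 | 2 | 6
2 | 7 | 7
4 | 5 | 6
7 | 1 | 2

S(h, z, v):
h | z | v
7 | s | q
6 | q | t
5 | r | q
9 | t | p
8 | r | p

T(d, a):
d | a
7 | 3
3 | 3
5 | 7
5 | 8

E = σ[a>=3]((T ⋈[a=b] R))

σ filters on a, owned by the left side.
E' = (σ[a>=3](T) ⋈[a=b] R)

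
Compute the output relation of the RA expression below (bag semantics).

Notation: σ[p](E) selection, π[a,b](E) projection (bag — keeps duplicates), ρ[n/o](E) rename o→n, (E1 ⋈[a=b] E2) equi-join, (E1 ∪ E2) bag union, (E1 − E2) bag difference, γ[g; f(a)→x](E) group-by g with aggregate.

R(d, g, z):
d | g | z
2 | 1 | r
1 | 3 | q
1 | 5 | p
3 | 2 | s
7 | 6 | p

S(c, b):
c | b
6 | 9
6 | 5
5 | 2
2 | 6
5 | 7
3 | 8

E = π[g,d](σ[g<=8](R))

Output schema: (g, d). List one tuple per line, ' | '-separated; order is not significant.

Subexpression sizes:
  R → 5
  σ[g<=8](R) → 5
  π[g,d](σ[g<=8](R)) → 5

== RESULT ==
g | d
1 | 2
2 | 3
3 | 1
5 | 1
6 | 7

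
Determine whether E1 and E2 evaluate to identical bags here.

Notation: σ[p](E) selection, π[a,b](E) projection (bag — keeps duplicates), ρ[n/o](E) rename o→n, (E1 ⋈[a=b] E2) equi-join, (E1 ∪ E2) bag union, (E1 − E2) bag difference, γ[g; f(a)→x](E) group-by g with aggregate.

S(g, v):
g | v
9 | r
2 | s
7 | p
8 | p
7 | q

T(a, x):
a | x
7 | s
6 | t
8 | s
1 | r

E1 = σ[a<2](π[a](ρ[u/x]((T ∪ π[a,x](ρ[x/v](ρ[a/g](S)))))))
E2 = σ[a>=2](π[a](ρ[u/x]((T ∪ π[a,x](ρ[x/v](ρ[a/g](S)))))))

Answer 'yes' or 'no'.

E1 stepwise |·|:
  T → 4
  S → 5
  ρ[a/g](S) → 5
  ρ[x/v](ρ[a/g](S)) → 5
  π[a,x](ρ[x/v](ρ[a/g](S))) → 5
  (T ∪ π[a,x](ρ[x/v](ρ[a/g](S)))) → 9
  ρ[u/x]((T ∪ π[a,x](ρ[x/v](ρ[a/g](S))))) → 9
  π[a](ρ[u/x]((T ∪ π[a,x](ρ[x/v](ρ[a/g](S)))))) → 9
  σ[a<2](π[a](ρ[u/x]((T ∪ π[a,x](ρ[x/v](ρ[a/g](S))))))) → 1
E2 stepwise |·|:
  T → 4
  S → 5
  ρ[a/g](S) → 5
  ρ[x/v](ρ[a/g](S)) → 5
  π[a,x](ρ[x/v](ρ[a/g](S))) → 5
  (T ∪ π[a,x](ρ[x/v](ρ[a/g](S)))) → 9
  ρ[u/x]((T ∪ π[a,x](ρ[x/v](ρ[a/g](S))))) → 9
  π[a](ρ[u/x]((T ∪ π[a,x](ρ[x/v](ρ[a/g](S)))))) → 9
  σ[a>=2](π[a](ρ[u/x]((T ∪ π[a,x](ρ[x/v](ρ[a/g](S))))))) → 8

E1 result:
a
1
E2 result:
a
2
6
7
7
7
8
8
9
Witness: (6,) appears 0× in E1 but 1× in E2.

no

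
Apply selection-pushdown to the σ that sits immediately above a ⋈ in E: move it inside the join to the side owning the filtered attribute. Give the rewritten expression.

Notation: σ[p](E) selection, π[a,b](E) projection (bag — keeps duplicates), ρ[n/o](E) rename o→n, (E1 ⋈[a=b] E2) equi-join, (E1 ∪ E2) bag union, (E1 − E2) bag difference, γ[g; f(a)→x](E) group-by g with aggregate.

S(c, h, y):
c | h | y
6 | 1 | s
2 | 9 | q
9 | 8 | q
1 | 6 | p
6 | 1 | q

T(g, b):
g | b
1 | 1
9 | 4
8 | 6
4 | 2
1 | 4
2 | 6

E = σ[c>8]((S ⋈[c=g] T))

σ filters on c, owned by the left side.
E' = (σ[c>8](S) ⋈[c=g] T)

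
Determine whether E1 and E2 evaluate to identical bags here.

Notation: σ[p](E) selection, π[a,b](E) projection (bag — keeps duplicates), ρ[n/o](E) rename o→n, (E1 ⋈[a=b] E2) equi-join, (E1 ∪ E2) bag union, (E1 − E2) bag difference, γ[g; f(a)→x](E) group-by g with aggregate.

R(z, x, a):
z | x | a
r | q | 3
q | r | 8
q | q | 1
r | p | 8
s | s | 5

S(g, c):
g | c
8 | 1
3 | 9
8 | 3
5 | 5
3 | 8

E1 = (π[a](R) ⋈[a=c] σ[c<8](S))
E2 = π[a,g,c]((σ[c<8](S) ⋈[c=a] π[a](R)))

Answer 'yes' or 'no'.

E1 row counts bottom-up:
  R → 5
  π[a](R) → 5
  S → 5
  σ[c<8](S) → 3
  (π[a](R) ⋈[a=c] σ[c<8](S)) → 3
E2 row counts bottom-up:
  S → 5
  σ[c<8](S) → 3
  R → 5
  π[a](R) → 5
  (σ[c<8](S) ⋈[c=a] π[a](R)) → 3
  π[a,g,c]((σ[c<8](S) ⋈[c=a] π[a](R))) → 3

E1 and E2 produce the same multiset:
a | g | c
1 | 8 | 1
3 | 8 | 3
5 | 5 | 5

yes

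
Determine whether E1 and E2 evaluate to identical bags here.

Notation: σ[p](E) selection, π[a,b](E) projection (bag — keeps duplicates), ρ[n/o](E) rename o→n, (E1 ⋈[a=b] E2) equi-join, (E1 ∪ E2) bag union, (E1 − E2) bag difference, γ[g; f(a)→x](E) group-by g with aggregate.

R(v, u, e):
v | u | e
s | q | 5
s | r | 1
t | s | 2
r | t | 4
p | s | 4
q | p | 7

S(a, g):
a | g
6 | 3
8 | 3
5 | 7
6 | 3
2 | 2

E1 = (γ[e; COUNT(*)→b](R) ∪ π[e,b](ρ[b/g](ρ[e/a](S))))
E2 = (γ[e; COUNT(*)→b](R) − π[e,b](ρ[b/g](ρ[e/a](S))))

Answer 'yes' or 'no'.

E1 stepwise |·|:
  R → 6
  γ[e; COUNT(*)→b](R) → 5
  S → 5
  ρ[e/a](S) → 5
  ρ[b/g](ρ[e/a](S)) → 5
  π[e,b](ρ[b/g](ρ[e/a](S))) → 5
  (γ[e; COUNT(*)→b](R) ∪ π[e,b](ρ[b/g](ρ[e/a](S)))) → 10
E2 stepwise |·|:
  R → 6
  γ[e; COUNT(*)→b](R) → 5
  S → 5
  ρ[e/a](S) → 5
  ρ[b/g](ρ[e/a](S)) → 5
  π[e,b](ρ[b/g](ρ[e/a](S))) → 5
  (γ[e; COUNT(*)→b](R) − π[e,b](ρ[b/g](ρ[e/a](S)))) → 5

E1 result:
e | b
1 | 1
2 | 1
2 | 2
4 | 2
5 | 1
5 | 7
6 | 3
6 | 3
7 | 1
8 | 3
E2 result:
e | b
1 | 1
2 | 1
4 | 2
5 | 1
7 | 1
Witness: (5, 7) appears 1× in E1 but 0× in E2.

no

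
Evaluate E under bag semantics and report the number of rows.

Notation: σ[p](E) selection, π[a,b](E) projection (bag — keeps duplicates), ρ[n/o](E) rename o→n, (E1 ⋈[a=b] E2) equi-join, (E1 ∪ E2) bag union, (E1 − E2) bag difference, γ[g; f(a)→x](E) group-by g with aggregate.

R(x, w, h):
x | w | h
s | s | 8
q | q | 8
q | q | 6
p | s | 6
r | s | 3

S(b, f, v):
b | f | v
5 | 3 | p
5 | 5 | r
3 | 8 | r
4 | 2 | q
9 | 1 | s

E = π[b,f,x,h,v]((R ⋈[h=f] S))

Stepwise |·|:
  R → 5
  S → 5
  (R ⋈[h=f] S) → 3
  π[b,f,x,h,v]((R ⋈[h=f] S)) → 3

|E| = 3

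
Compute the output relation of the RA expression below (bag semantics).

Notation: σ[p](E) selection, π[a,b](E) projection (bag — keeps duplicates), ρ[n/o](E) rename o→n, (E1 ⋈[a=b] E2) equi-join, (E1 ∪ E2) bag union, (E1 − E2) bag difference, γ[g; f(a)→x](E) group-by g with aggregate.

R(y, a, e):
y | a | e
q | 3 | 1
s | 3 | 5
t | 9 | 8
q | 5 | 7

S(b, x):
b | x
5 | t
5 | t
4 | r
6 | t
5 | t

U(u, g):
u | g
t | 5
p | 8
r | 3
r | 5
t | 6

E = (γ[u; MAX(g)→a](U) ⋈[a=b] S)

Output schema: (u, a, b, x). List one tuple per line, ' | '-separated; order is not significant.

Stepwise |·|:
  U → 5
  γ[u; MAX(g)→a](U) → 3
  S → 5
  (γ[u; MAX(g)→a](U) ⋈[a=b] S) → 4

== RESULT ==
u | a | b | x
r | 5 | 5 | t
r | 5 | 5 | t
r | 5 | 5 | t
t | 6 | 6 | t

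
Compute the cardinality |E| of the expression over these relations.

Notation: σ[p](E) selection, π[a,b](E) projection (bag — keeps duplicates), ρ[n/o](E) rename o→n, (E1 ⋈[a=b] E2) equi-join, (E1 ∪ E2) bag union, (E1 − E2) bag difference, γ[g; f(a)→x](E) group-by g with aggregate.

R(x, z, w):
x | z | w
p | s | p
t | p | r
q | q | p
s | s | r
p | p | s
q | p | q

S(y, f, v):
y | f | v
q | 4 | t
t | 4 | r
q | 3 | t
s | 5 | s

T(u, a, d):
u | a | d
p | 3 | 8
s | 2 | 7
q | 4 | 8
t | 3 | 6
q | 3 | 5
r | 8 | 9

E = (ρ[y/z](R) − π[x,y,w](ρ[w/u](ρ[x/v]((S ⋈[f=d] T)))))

Stepwise |·|:
  R → 6
  ρ[y/z](R) → 6
  S → 4
  T → 6
  (S ⋈[f=d] T) → 1
  ρ[x/v]((S ⋈[f=d] T)) → 1
  ρ[w/u](ρ[x/v]((S ⋈[f=d] T))) → 1
  π[x,y,w](ρ[w/u](ρ[x/v]((S ⋈[f=d] T)))) → 1
  (ρ[y/z](R) − π[x,y,w](ρ[w/u](ρ[x/v]((S ⋈[f=d] T))))) → 6

|E| = 6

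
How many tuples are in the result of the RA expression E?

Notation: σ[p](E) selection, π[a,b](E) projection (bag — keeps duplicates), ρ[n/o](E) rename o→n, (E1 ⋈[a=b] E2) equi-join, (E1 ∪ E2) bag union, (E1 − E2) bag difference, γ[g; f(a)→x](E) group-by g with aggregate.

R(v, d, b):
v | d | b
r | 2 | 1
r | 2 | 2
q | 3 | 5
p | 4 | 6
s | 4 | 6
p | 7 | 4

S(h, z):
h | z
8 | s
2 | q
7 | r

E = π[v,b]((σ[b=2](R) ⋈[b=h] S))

Per-node cardinality:
  R → 6
  σ[b=2](R) → 1
  S → 3
  (σ[b=2](R) ⋈[b=h] S) → 1
  π[v,b]((σ[b=2](R) ⋈[b=h] S)) → 1

|E| = 1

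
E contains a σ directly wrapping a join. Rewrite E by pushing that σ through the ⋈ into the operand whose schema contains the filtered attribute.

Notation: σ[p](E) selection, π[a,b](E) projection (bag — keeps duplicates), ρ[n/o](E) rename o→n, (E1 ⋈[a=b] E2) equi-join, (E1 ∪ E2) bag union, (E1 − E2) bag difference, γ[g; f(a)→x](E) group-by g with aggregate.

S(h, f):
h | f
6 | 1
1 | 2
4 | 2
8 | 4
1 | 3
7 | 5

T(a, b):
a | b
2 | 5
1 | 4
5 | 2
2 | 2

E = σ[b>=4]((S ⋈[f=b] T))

σ filters on b, owned by the right side.
E' = (S ⋈[f=b] σ[b>=4](T))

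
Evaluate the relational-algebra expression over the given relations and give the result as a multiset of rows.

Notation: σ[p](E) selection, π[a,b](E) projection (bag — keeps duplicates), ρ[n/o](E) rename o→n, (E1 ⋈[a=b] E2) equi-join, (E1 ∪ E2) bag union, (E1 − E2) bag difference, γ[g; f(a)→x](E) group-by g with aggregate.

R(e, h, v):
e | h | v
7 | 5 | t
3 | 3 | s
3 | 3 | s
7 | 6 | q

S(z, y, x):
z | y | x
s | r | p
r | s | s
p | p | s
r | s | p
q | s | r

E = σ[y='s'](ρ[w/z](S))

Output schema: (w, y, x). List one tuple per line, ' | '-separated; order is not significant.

Subexpression sizes:
  S → 5
  ρ[w/z](S) → 5
  σ[y='s'](ρ[w/z](S)) → 3

== RESULT ==
w | y | x
q | s | r
r | s | p
r | s | s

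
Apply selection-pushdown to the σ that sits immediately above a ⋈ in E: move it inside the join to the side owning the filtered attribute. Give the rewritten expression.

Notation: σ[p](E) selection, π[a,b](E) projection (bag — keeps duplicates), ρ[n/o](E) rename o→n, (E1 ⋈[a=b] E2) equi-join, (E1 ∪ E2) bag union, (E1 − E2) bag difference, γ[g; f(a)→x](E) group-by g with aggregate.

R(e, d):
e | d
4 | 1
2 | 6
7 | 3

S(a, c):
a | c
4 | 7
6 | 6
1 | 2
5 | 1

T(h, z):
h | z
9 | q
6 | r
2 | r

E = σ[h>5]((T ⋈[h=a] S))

σ filters on h, owned by the left side.
E' = (σ[h>5](T) ⋈[h=a] S)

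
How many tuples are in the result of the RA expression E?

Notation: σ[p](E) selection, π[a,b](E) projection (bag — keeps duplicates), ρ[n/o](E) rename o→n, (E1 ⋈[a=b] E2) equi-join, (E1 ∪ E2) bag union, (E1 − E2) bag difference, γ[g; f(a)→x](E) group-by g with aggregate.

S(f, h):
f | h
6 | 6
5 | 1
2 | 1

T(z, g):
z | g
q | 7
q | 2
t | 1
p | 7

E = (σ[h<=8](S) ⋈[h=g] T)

Row counts bottom-up:
  S → 3
  σ[h<=8](S) → 3
  T → 4
  (σ[h<=8](S) ⋈[h=g] T) → 2

|E| = 2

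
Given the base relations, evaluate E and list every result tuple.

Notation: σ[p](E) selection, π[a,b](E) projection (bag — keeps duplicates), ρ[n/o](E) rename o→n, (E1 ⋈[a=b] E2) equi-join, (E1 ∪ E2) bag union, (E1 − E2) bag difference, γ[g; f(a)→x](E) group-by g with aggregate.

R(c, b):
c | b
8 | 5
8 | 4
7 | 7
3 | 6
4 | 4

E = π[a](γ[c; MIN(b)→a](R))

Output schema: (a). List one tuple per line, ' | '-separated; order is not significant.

Subexpression sizes:
  R → 5
  γ[c; MIN(b)→a](R) → 4
  π[a](γ[c; MIN(b)→a](R)) → 4

== RESULT ==
a
4
4
6
7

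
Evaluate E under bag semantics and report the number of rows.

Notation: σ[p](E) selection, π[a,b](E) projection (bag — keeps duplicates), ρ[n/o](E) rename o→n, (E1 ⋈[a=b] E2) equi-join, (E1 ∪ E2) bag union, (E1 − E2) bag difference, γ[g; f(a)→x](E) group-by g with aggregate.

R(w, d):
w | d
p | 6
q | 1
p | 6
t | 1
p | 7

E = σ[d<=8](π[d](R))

Row counts bottom-up:
  R → 5
  π[d](R) → 5
  σ[d<=8](π[d](R)) → 5

|E| = 5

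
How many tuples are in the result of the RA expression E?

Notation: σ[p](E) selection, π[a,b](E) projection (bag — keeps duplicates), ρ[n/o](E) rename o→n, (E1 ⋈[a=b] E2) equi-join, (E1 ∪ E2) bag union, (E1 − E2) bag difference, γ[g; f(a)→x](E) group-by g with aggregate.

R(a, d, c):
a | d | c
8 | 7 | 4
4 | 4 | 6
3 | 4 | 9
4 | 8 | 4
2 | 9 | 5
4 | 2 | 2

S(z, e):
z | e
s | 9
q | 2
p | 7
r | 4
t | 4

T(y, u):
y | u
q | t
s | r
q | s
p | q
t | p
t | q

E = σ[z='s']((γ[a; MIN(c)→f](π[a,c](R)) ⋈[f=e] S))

Per-node cardinality:
  R → 6
  π[a,c](R) → 6
  γ[a; MIN(c)→f](π[a,c](R)) → 4
  S → 5
  (γ[a; MIN(c)→f](π[a,c](R)) ⋈[f=e] S) → 4
  σ[z='s']((γ[a; MIN(c)→f](π[a,c](R)) ⋈[f=e] S)) → 1

|E| = 1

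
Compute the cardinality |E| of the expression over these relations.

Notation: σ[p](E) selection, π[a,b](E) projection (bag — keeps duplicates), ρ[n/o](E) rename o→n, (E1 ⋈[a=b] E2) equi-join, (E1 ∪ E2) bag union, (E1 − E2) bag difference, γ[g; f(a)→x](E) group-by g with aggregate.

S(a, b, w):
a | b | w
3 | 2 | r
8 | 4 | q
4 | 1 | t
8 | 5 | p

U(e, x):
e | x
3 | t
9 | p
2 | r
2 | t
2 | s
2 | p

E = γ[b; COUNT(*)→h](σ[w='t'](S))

Subexpression sizes:
  S → 4
  σ[w='t'](S) → 1
  γ[b; COUNT(*)→h](σ[w='t'](S)) → 1

|E| = 1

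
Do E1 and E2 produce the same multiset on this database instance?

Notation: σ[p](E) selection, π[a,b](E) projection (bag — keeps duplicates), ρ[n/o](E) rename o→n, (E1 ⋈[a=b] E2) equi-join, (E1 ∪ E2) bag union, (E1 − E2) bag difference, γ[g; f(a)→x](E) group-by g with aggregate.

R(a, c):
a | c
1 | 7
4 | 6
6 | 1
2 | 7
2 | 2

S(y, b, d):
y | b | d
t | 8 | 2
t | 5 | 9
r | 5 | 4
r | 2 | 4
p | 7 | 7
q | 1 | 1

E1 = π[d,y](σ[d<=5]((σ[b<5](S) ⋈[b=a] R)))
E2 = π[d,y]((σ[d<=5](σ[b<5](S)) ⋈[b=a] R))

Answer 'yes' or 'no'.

E1 subexpression sizes:
  S → 6
  σ[b<5](S) → 2
  R → 5
  (σ[b<5](S) ⋈[b=a] R) → 3
  σ[d<=5]((σ[b<5](S) ⋈[b=a] R)) → 3
  π[d,y](σ[d<=5]((σ[b<5](S) ⋈[b=a] R))) → 3
E2 subexpression sizes:
  S → 6
  σ[b<5](S) → 2
  σ[d<=5](σ[b<5](S)) → 2
  R → 5
  (σ[d<=5](σ[b<5](S)) ⋈[b=a] R) → 3
  π[d,y]((σ[d<=5](σ[b<5](S)) ⋈[b=a] R)) → 3

E1 and E2 produce the same multiset:
d | y
1 | q
4 | r
4 | r

yes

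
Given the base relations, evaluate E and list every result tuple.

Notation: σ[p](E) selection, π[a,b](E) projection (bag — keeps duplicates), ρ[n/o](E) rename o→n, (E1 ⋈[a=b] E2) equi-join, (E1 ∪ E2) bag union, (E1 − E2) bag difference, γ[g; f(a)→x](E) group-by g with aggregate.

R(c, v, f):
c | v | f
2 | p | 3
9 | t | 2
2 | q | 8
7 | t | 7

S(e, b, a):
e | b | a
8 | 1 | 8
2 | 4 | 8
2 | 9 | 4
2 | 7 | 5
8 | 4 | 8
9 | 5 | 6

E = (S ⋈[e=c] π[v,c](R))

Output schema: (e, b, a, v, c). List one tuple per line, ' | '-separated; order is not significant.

Row counts bottom-up:
  S → 6
  R → 4
  π[v,c](R) → 4
  (S ⋈[e=c] π[v,c](R)) → 7

== RESULT ==
e | b | a | v | c
2 | 4 | 8 | p | 2
2 | 4 | 8 | q | 2
2 | 7 | 5 | p | 2
2 | 7 | 5 | q | 2
2 | 9 | 4 | p | 2
2 | 9 | 4 | q | 2
9 | 5 | 6 | t | 9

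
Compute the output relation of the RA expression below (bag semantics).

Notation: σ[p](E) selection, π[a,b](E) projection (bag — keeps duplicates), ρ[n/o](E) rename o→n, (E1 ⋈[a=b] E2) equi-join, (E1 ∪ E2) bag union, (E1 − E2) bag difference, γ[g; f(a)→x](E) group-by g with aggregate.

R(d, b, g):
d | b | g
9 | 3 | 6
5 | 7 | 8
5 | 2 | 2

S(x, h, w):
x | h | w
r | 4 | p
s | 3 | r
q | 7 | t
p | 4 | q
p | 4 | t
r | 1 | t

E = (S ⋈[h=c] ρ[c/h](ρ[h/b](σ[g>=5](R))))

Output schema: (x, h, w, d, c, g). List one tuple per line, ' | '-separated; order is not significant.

Stepwise |·|:
  S → 6
  R → 3
  σ[g>=5](R) → 2
  ρ[h/b](σ[g>=5](R)) → 2
  ρ[c/h](ρ[h/b](σ[g>=5](R))) → 2
  (S ⋈[h=c] ρ[c/h](ρ[h/b](σ[g>=5](R)))) → 2

== RESULT ==
x | h | w | d | c | g
q | 7 | t | 5 | 7 | 8
s | 3 | r | 9 | 3 | 6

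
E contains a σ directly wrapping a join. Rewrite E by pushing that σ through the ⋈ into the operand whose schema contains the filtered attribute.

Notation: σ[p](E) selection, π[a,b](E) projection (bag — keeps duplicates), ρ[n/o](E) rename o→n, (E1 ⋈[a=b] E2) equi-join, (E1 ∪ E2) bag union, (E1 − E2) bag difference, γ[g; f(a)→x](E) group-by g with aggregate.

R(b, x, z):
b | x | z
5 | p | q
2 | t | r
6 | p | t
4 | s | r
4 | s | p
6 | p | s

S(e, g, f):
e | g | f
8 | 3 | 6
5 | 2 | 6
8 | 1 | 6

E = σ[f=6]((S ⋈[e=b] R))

σ filters on f, owned by the left side.
E' = (σ[f=6](S) ⋈[e=b] R)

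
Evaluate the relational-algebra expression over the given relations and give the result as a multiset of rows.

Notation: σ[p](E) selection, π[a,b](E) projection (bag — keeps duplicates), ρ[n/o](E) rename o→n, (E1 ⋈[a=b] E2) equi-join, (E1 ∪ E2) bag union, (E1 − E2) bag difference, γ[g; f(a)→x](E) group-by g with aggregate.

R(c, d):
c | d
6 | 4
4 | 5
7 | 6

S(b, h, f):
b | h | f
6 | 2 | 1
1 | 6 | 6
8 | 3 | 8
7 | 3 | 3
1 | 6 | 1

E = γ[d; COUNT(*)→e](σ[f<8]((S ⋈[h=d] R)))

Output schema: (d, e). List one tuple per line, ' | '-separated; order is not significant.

Subexpression sizes:
  S → 5
  R → 3
  (S ⋈[h=d] R) → 2
  σ[f<8]((S ⋈[h=d] R)) → 2
  γ[d; COUNT(*)→e](σ[f<8]((S ⋈[h=d] R))) → 1

== RESULT ==
d | e
6 | 2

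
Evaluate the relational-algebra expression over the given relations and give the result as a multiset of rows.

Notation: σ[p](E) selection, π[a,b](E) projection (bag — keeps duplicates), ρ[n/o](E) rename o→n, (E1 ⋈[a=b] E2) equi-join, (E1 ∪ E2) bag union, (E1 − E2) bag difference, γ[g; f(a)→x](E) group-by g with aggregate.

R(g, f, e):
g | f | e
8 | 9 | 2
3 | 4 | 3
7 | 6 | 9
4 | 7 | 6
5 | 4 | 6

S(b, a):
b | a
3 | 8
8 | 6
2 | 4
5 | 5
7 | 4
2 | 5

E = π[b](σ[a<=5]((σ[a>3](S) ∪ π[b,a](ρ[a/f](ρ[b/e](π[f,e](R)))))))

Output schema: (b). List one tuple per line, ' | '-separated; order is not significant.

Stepwise |·|:
  S → 6
  σ[a>3](S) → 6
  R → 5
  π[f,e](R) → 5
  ρ[b/e](π[f,e](R)) → 5
  ρ[a/f](ρ[b/e](π[f,e](R))) → 5
  π[b,a](ρ[a/f](ρ[b/e](π[f,e](R)))) → 5
  (σ[a>3](S) ∪ π[b,a](ρ[a/f](ρ[b/e](π[f,e](R))))) → 11
  σ[a<=5]((σ[a>3](S) ∪ π[b,a](ρ[a/f](ρ[b/e](π[f,e](R)))))) → 6
  π[b](σ[a<=5]((σ[a>3](S) ∪ π[b,a](ρ[a/f](ρ[b/e](π[f,e](R))))))) → 6

== RESULT ==
b
2
2
3
5
6
7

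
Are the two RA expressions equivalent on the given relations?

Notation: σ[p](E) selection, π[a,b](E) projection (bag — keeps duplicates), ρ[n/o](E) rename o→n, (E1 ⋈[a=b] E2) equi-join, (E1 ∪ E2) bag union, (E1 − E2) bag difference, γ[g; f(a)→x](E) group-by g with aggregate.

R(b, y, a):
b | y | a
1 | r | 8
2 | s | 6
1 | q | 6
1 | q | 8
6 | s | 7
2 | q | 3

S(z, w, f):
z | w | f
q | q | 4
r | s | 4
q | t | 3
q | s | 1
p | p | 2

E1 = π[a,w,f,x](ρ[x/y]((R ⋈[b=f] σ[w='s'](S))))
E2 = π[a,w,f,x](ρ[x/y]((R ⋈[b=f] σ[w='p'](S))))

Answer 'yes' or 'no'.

E1 stepwise |·|:
  R → 6
  S → 5
  σ[w='s'](S) → 2
  (R ⋈[b=f] σ[w='s'](S)) → 3
  ρ[x/y]((R ⋈[b=f] σ[w='s'](S))) → 3
  π[a,w,f,x](ρ[x/y]((R ⋈[b=f] σ[w='s'](S)))) → 3
E2 stepwise |·|:
  R → 6
  S → 5
  σ[w='p'](S) → 1
  (R ⋈[b=f] σ[w='p'](S)) → 2
  ρ[x/y]((R ⋈[b=f] σ[w='p'](S))) → 2
  π[a,w,f,x](ρ[x/y]((R ⋈[b=f] σ[w='p'](S)))) → 2

E1 result:
a | w | f | x
6 | s | 1 | q
8 | s | 1 | q
8 | s | 1 | r
E2 result:
a | w | f | x
3 | p | 2 | q
6 | p | 2 | s
Witness: (8, 's', 1, 'r') appears 1× in E1 but 0× in E2.

no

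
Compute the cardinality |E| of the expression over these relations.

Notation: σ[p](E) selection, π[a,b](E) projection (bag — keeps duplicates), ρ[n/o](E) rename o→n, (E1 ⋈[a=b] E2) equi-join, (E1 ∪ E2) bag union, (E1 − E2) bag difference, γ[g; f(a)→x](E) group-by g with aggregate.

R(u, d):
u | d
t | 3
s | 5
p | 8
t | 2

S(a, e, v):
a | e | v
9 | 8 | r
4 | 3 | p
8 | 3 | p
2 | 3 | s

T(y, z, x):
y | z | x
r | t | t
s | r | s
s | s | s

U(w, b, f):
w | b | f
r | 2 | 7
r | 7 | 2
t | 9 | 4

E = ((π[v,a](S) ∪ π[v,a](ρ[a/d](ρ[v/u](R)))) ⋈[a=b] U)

Stepwise |·|:
  S → 4
  π[v,a](S) → 4
  R → 4
  ρ[v/u](R) → 4
  ρ[a/d](ρ[v/u](R)) → 4
  π[v,a](ρ[a/d](ρ[v/u](R))) → 4
  (π[v,a](S) ∪ π[v,a](ρ[a/d](ρ[v/u](R)))) → 8
  U → 3
  ((π[v,a](S) ∪ π[v,a](ρ[a/d](ρ[v/u](R)))) ⋈[a=b] U) → 3

|E| = 3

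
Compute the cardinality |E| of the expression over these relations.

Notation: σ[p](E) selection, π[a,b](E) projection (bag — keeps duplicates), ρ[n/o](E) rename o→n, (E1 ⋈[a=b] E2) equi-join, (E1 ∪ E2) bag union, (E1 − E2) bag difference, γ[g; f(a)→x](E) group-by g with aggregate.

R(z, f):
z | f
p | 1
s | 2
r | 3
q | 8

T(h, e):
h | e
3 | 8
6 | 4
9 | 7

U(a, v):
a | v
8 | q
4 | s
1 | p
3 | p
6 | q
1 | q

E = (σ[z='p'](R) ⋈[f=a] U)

Per-node cardinality:
  R → 4
  σ[z='p'](R) → 1
  U → 6
  (σ[z='p'](R) ⋈[f=a] U) → 2

|E| = 2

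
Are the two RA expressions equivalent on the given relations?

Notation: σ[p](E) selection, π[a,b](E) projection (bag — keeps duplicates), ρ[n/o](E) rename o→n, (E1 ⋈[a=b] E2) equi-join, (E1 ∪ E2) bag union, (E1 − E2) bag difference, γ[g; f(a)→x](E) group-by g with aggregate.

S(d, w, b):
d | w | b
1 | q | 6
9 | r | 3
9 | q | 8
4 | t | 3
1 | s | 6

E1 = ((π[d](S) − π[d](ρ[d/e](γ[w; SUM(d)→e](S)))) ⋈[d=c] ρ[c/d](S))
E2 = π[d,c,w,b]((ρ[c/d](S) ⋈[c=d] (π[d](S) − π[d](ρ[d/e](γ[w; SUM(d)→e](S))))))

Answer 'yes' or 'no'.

E1 stepwise |·|:
  S → 5
  π[d](S) → 5
  S → 5
  γ[w; SUM(d)→e](S) → 4
  ρ[d/e](γ[w; SUM(d)→e](S)) → 4
  π[d](ρ[d/e](γ[w; SUM(d)→e](S))) → 4
  (π[d](S) − π[d](ρ[d/e](γ[w; SUM(d)→e](S)))) → 2
  S → 5
  ρ[c/d](S) → 5
  ((π[d](S) − π[d](ρ[d/e](γ[w; SUM(d)→e](S)))) ⋈[d=c] ρ[c/d](S)) → 4
E2 stepwise |·|:
  S → 5
  ρ[c/d](S) → 5
  S → 5
  π[d](S) → 5
  S → 5
  γ[w; SUM(d)→e](S) → 4
  ρ[d/e](γ[w; SUM(d)→e](S)) → 4
  π[d](ρ[d/e](γ[w; SUM(d)→e](S))) → 4
  (π[d](S) − π[d](ρ[d/e](γ[w; SUM(d)→e](S)))) → 2
  (ρ[c/d](S) ⋈[c=d] (π[d](S) − π[d](ρ[d/e](γ[w; SUM(d)→e](S))))) → 4
  π[d,c,w,b]((ρ[c/d](S) ⋈[c=d] (π[d](S) − π[d](ρ[d/e](γ[w; SUM(d)→e](S)))))) → 4

E1 and E2 produce the same multiset:
d | c | w | b
1 | 1 | q | 6
1 | 1 | s | 6
9 | 9 | q | 8
9 | 9 | r | 3

yes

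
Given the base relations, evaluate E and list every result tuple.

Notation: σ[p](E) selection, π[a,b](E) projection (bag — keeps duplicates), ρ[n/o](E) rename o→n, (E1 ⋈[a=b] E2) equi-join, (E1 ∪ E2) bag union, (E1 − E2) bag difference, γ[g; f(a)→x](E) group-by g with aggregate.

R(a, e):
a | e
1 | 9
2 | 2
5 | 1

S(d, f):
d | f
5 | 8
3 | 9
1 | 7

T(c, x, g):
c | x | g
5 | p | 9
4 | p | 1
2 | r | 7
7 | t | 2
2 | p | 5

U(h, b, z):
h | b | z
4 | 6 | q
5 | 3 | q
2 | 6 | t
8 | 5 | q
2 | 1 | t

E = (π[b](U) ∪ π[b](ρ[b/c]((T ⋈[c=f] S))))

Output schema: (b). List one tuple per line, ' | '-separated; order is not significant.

Row counts bottom-up:
  U → 5
  π[b](U) → 5
  T → 5
  S → 3
  (T ⋈[c=f] S) → 1
  ρ[b/c]((T ⋈[c=f] S)) → 1
  π[b](ρ[b/c]((T ⋈[c=f] S))) → 1
  (π[b](U) ∪ π[b](ρ[b/c]((T ⋈[c=f] S)))) → 6

== RESULT ==
b
1
3
5
6
6
7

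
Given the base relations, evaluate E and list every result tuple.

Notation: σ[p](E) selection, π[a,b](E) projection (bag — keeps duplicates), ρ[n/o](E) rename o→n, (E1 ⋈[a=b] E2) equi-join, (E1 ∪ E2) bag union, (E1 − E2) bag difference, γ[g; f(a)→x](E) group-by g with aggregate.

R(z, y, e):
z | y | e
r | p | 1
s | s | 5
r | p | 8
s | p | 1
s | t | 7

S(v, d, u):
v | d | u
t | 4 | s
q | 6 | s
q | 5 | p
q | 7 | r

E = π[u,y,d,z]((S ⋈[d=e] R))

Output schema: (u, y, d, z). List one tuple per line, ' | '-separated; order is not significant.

Subexpression sizes:
  S → 4
  R → 5
  (S ⋈[d=e] R) → 2
  π[u,y,d,z]((S ⋈[d=e] R)) → 2

== RESULT ==
u | y | d | z
p | s | 5 | s
r | t | 7 | s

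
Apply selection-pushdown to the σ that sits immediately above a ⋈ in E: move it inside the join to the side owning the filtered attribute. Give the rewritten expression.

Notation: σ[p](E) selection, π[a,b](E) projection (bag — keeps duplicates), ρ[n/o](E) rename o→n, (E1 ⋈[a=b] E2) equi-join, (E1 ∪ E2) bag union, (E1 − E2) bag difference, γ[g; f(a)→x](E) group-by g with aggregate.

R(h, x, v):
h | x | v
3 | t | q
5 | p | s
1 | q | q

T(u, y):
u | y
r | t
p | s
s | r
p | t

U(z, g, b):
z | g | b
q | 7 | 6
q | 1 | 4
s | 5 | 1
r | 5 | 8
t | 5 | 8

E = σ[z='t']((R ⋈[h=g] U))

σ filters on z, owned by the right side.
E' = (R ⋈[h=g] σ[z='t'](U))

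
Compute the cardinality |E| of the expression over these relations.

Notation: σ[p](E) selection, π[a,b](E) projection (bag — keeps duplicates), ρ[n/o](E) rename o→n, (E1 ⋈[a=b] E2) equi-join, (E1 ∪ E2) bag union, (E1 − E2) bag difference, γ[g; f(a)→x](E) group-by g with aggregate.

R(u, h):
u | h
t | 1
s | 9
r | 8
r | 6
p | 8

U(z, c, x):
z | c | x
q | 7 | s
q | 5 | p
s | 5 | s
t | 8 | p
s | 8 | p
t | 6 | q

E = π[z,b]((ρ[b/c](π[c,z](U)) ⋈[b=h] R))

Row counts bottom-up:
  U → 6
  π[c,z](U) → 6
  ρ[b/c](π[c,z](U)) → 6
  R → 5
  (ρ[b/c](π[c,z](U)) ⋈[b=h] R) → 5
  π[z,b]((ρ[b/c](π[c,z](U)) ⋈[b=h] R)) → 5

|E| = 5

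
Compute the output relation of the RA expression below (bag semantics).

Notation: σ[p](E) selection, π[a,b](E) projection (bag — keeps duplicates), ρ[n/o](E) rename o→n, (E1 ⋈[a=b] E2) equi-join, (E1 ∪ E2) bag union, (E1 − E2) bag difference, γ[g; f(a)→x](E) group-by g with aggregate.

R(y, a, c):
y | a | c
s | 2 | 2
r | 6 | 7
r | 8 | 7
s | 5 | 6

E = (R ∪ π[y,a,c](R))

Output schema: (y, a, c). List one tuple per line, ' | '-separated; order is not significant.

Stepwise |·|:
  R → 4
  R → 4
  π[y,a,c](R) → 4
  (R ∪ π[y,a,c](R)) → 8

== RESULT ==
y | a | c
r | 6 | 7
r | 6 | 7
r | 8 | 7
r | 8 | 7
s | 2 | 2
s | 2 | 2
s | 5 | 6
s | 5 | 6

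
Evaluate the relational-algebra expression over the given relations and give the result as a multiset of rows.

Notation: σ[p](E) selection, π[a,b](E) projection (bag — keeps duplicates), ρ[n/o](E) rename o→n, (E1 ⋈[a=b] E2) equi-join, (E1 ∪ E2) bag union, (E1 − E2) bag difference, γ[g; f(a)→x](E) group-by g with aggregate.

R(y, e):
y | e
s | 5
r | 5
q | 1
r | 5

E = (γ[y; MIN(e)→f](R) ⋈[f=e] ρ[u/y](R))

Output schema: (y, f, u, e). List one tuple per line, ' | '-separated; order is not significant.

Stepwise |·|:
  R → 4
  γ[y; MIN(e)→f](R) → 3
  R → 4
  ρ[u/y](R) → 4
  (γ[y; MIN(e)→f](R) ⋈[f=e] ρ[u/y](R)) → 7

== RESULT ==
y | f | u | e
q | 1 | q | 1
r | 5 | r | 5
r | 5 | r | 5
r | 5 | s | 5
s | 5 | r | 5
s | 5 | r | 5
s | 5 | s | 5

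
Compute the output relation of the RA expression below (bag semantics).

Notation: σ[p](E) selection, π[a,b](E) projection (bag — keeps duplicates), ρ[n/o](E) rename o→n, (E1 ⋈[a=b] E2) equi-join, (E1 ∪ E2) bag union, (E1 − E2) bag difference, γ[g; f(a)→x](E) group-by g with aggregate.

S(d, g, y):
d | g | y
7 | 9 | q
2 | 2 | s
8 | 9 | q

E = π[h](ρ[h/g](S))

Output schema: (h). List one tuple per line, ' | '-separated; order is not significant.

Row counts bottom-up:
  S → 3
  ρ[h/g](S) → 3
  π[h](ρ[h/g](S)) → 3

== RESULT ==
h
2
9
9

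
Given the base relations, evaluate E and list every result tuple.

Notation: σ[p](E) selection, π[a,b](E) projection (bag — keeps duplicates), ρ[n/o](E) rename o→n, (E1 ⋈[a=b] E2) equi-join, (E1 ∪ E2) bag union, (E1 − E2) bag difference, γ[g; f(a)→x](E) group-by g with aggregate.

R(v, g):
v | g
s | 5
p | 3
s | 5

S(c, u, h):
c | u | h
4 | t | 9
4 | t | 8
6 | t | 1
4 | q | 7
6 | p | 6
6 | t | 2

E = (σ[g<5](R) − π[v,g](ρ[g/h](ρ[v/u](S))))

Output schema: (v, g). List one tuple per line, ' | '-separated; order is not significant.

Stepwise |·|:
  R → 3
  σ[g<5](R) → 1
  S → 6
  ρ[v/u](S) → 6
  ρ[g/h](ρ[v/u](S)) → 6
  π[v,g](ρ[g/h](ρ[v/u](S))) → 6
  (σ[g<5](R) − π[v,g](ρ[g/h](ρ[v/u](S)))) → 1

== RESULT ==
v | g
p | 3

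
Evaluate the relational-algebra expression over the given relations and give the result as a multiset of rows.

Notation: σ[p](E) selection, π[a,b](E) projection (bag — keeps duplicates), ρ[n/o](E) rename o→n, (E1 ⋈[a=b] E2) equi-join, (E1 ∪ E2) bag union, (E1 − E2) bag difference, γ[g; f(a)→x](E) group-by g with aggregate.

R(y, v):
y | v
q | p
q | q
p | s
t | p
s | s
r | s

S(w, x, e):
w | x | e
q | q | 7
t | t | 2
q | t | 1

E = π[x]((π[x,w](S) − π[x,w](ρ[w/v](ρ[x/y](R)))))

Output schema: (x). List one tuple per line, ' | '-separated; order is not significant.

Stepwise |·|:
  S → 3
  π[x,w](S) → 3
  R → 6
  ρ[x/y](R) → 6
  ρ[w/v](ρ[x/y](R)) → 6
  π[x,w](ρ[w/v](ρ[x/y](R))) → 6
  (π[x,w](S) − π[x,w](ρ[w/v](ρ[x/y](R)))) → 2
  π[x]((π[x,w](S) − π[x,w](ρ[w/v](ρ[x/y](R))))) → 2

== RESULT ==
x
t
t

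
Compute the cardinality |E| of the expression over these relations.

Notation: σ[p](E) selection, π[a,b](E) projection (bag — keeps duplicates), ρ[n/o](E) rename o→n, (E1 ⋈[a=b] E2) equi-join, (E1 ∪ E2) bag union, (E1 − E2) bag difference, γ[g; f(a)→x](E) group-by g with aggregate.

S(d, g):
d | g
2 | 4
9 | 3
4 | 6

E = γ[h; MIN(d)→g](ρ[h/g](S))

Subexpression sizes:
  S → 3
  ρ[h/g](S) → 3
  γ[h; MIN(d)→g](ρ[h/g](S)) → 3

|E| = 3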